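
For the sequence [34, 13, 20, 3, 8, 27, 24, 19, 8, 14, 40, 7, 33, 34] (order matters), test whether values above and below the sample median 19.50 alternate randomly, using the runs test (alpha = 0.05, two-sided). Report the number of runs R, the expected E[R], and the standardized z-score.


Step 1: Compute median = 19.50; label A = above, B = below.
Labels in order: ABABBAABBBABAA  (n_A = 7, n_B = 7)
Step 2: Count runs R = 9.
Step 3: Under H0 (random ordering), E[R] = 2*n_A*n_B/(n_A+n_B) + 1 = 2*7*7/14 + 1 = 8.0000.
        Var[R] = 2*n_A*n_B*(2*n_A*n_B - n_A - n_B) / ((n_A+n_B)^2 * (n_A+n_B-1)) = 8232/2548 = 3.2308.
        SD[R] = 1.7974.
Step 4: Continuity-corrected z = (R - 0.5 - E[R]) / SD[R] = (9 - 0.5 - 8.0000) / 1.7974 = 0.2782.
Step 5: Two-sided p-value via normal approximation = 2*(1 - Phi(|z|)) = 0.780879.
Step 6: alpha = 0.05. fail to reject H0.

R = 9, z = 0.2782, p = 0.780879, fail to reject H0.


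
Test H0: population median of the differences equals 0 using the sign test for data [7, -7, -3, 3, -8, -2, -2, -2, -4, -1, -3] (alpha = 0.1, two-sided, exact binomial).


Step 1: Discard zero differences. Original n = 11; n_eff = number of nonzero differences = 11.
Nonzero differences (with sign): +7, -7, -3, +3, -8, -2, -2, -2, -4, -1, -3
Step 2: Count signs: positive = 2, negative = 9.
Step 3: Under H0: P(positive) = 0.5, so the number of positives S ~ Bin(11, 0.5).
Step 4: Two-sided exact p-value = sum of Bin(11,0.5) probabilities at or below the observed probability = 0.065430.
Step 5: alpha = 0.1. reject H0.

n_eff = 11, pos = 2, neg = 9, p = 0.065430, reject H0.


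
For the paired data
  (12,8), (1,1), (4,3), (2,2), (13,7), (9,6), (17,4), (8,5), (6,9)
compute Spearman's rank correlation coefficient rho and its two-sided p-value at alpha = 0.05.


Step 1: Rank x and y separately (midranks; no ties here).
rank(x): 12->7, 1->1, 4->3, 2->2, 13->8, 9->6, 17->9, 8->5, 6->4
rank(y): 8->8, 1->1, 3->3, 2->2, 7->7, 6->6, 4->4, 5->5, 9->9
Step 2: d_i = R_x(i) - R_y(i); compute d_i^2.
  (7-8)^2=1, (1-1)^2=0, (3-3)^2=0, (2-2)^2=0, (8-7)^2=1, (6-6)^2=0, (9-4)^2=25, (5-5)^2=0, (4-9)^2=25
sum(d^2) = 52.
Step 3: rho = 1 - 6*52 / (9*(9^2 - 1)) = 1 - 312/720 = 0.566667.
Step 4: Under H0, t = rho * sqrt((n-2)/(1-rho^2)) = 1.8196 ~ t(7).
Step 5: Two-sided p-value from the t-distribution with 7 df = 0.111633.
Step 6: alpha = 0.05. fail to reject H0.

rho = 0.5667, p = 0.111633, fail to reject H0 at alpha = 0.05.


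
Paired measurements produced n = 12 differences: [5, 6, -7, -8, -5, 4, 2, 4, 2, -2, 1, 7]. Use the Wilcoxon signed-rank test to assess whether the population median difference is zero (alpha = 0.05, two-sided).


Step 1: Drop any zero differences (none here) and take |d_i|.
|d| = [5, 6, 7, 8, 5, 4, 2, 4, 2, 2, 1, 7]
Step 2: Midrank |d_i| (ties get averaged ranks).
ranks: |5|->7.5, |6|->9, |7|->10.5, |8|->12, |5|->7.5, |4|->5.5, |2|->3, |4|->5.5, |2|->3, |2|->3, |1|->1, |7|->10.5
Step 3: Attach original signs; sum ranks with positive sign and with negative sign.
W+ = 7.5 + 9 + 5.5 + 3 + 5.5 + 3 + 1 + 10.5 = 45
W- = 10.5 + 12 + 7.5 + 3 = 33
(Check: W+ + W- = 78 should equal n(n+1)/2 = 78.)
Step 4: Test statistic W = min(W+, W-) = 33.
Step 5: Ties in |d|, so use the tie-corrected normal approximation.
        E[W] = n(n+1)/4 = 12*13/4 = 39.
        Tie groups: |d|=2 (t=3), |d|=4 (t=2), |d|=5 (t=2), |d|=7 (t=2); sum(t^3 - t) = 42.
        Var[W] = n(n+1)(2n+1)/24 - sum(t^3-t)/48 = 3900/24 - 42/48 = 161.625.
        z = (W - E[W]) / sqrt(Var[W]) = (33 - 39) / 12.7132 = -0.4720.
        Two-sided p = 2*Phi(z) = 0.636962.
Step 6: alpha = 0.05. fail to reject H0.

W+ = 45, W- = 33, W = min = 33, p = 0.636962, fail to reject H0.


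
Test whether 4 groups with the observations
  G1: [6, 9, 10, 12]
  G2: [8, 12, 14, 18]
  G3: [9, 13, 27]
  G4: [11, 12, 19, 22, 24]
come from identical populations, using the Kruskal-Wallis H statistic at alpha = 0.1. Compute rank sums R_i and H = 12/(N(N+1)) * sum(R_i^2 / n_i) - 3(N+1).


Step 1: Combine all N = 16 observations and assign midranks.
sorted (value, group, rank): (6,G1,1), (8,G2,2), (9,G1,3.5), (9,G3,3.5), (10,G1,5), (11,G4,6), (12,G1,8), (12,G2,8), (12,G4,8), (13,G3,10), (14,G2,11), (18,G2,12), (19,G4,13), (22,G4,14), (24,G4,15), (27,G3,16)
Step 2: Sum ranks within each group.
R_1 = 17.5 (n_1 = 4)
R_2 = 33 (n_2 = 4)
R_3 = 29.5 (n_3 = 3)
R_4 = 56 (n_4 = 5)
Step 3: H = 12/(N(N+1)) * sum(R_i^2/n_i) - 3(N+1)
     = 12/(16*17) * (17.5^2/4 + 33^2/4 + 29.5^2/3 + 56^2/5) - 3*17
     = 0.044118 * 1266.1 - 51
     = 4.857169.
Step 4: Ties present; correction factor C = 1 - 30/(16^3 - 16) = 0.992647. Corrected H = 4.857169 / 0.992647 = 4.893148.
Step 5: Under H0, H ~ chi^2(3); p-value = 0.179791.
Step 6: alpha = 0.1. fail to reject H0.

H = 4.8931, df = 3, p = 0.179791, fail to reject H0.


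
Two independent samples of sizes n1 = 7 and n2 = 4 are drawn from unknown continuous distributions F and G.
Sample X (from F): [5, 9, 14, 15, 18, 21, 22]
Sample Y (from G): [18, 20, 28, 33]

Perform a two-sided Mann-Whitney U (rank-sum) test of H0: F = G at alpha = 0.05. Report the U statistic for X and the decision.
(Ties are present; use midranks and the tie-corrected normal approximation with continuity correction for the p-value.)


Step 1: Combine and sort all 11 observations; assign midranks.
sorted (value, group): (5,X), (9,X), (14,X), (15,X), (18,X), (18,Y), (20,Y), (21,X), (22,X), (28,Y), (33,Y)
ranks: 5->1, 9->2, 14->3, 15->4, 18->5.5, 18->5.5, 20->7, 21->8, 22->9, 28->10, 33->11
Step 2: Rank sum for X: R1 = 1 + 2 + 3 + 4 + 5.5 + 8 + 9 = 32.5.
Step 3: U_X = R1 - n1(n1+1)/2 = 32.5 - 7*8/2 = 32.5 - 28 = 4.5.
       U_Y = n1*n2 - U_X = 28 - 4.5 = 23.5.
Step 4: Ties are present, so use the tie-corrected normal approximation (with continuity correction) for the p-value.
Step 5: p-value = 0.088247; compare to alpha = 0.05. fail to reject H0.

U_X = 4.5, p = 0.088247, fail to reject H0 at alpha = 0.05.


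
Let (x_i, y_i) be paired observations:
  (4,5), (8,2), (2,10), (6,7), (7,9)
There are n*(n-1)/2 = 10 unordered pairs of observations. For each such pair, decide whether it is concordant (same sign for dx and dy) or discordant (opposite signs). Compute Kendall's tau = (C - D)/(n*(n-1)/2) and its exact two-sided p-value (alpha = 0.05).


Step 1: Enumerate the 10 unordered pairs (i,j) with i<j and classify each by sign(x_j-x_i) * sign(y_j-y_i).
  (1,2):dx=+4,dy=-3->D; (1,3):dx=-2,dy=+5->D; (1,4):dx=+2,dy=+2->C; (1,5):dx=+3,dy=+4->C
  (2,3):dx=-6,dy=+8->D; (2,4):dx=-2,dy=+5->D; (2,5):dx=-1,dy=+7->D; (3,4):dx=+4,dy=-3->D
  (3,5):dx=+5,dy=-1->D; (4,5):dx=+1,dy=+2->C
Step 2: C = 3, D = 7, total pairs = 10.
Step 3: tau = (C - D)/(n(n-1)/2) = (3 - 7)/10 = -0.400000.
Step 4: Exact two-sided p-value (enumerate n! = 120 permutations of y under H0): p = 0.483333.
Step 5: alpha = 0.05. fail to reject H0.

tau_b = -0.4000 (C=3, D=7), p = 0.483333, fail to reject H0.


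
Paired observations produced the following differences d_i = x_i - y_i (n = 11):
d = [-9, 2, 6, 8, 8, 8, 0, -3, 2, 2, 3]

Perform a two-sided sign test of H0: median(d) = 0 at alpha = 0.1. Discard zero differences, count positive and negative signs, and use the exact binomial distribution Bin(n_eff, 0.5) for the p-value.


Step 1: Discard zero differences. Original n = 11; n_eff = number of nonzero differences = 10.
Nonzero differences (with sign): -9, +2, +6, +8, +8, +8, -3, +2, +2, +3
Step 2: Count signs: positive = 8, negative = 2.
Step 3: Under H0: P(positive) = 0.5, so the number of positives S ~ Bin(10, 0.5).
Step 4: Two-sided exact p-value = sum of Bin(10,0.5) probabilities at or below the observed probability = 0.109375.
Step 5: alpha = 0.1. fail to reject H0.

n_eff = 10, pos = 8, neg = 2, p = 0.109375, fail to reject H0.


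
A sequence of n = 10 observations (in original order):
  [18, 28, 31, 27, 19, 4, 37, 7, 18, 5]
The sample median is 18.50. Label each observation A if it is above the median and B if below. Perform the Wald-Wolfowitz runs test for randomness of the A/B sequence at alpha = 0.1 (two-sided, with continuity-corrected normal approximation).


Step 1: Compute median = 18.50; label A = above, B = below.
Labels in order: BAAAABABBB  (n_A = 5, n_B = 5)
Step 2: Count runs R = 5.
Step 3: Under H0 (random ordering), E[R] = 2*n_A*n_B/(n_A+n_B) + 1 = 2*5*5/10 + 1 = 6.0000.
        Var[R] = 2*n_A*n_B*(2*n_A*n_B - n_A - n_B) / ((n_A+n_B)^2 * (n_A+n_B-1)) = 2000/900 = 2.2222.
        SD[R] = 1.4907.
Step 4: Continuity-corrected z = (R + 0.5 - E[R]) / SD[R] = (5 + 0.5 - 6.0000) / 1.4907 = -0.3354.
Step 5: Two-sided p-value via normal approximation = 2*(1 - Phi(|z|)) = 0.737316.
Step 6: alpha = 0.1. fail to reject H0.

R = 5, z = -0.3354, p = 0.737316, fail to reject H0.


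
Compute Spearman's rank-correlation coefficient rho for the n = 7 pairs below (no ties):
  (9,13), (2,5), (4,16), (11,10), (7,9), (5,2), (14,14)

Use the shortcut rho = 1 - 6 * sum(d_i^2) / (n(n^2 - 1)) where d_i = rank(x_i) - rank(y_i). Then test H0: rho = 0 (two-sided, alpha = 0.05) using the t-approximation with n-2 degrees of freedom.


Step 1: Rank x and y separately (midranks; no ties here).
rank(x): 9->5, 2->1, 4->2, 11->6, 7->4, 5->3, 14->7
rank(y): 13->5, 5->2, 16->7, 10->4, 9->3, 2->1, 14->6
Step 2: d_i = R_x(i) - R_y(i); compute d_i^2.
  (5-5)^2=0, (1-2)^2=1, (2-7)^2=25, (6-4)^2=4, (4-3)^2=1, (3-1)^2=4, (7-6)^2=1
sum(d^2) = 36.
Step 3: rho = 1 - 6*36 / (7*(7^2 - 1)) = 1 - 216/336 = 0.357143.
Step 4: Under H0, t = rho * sqrt((n-2)/(1-rho^2)) = 0.8550 ~ t(5).
Step 5: Two-sided p-value from the t-distribution with 5 df = 0.431611.
Step 6: alpha = 0.05. fail to reject H0.

rho = 0.3571, p = 0.431611, fail to reject H0 at alpha = 0.05.


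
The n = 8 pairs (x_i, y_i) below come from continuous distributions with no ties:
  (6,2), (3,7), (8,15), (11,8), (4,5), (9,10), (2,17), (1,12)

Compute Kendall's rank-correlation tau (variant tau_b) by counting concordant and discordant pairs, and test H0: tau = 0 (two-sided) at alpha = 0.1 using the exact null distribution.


Step 1: Enumerate the 28 unordered pairs (i,j) with i<j and classify each by sign(x_j-x_i) * sign(y_j-y_i).
  (1,2):dx=-3,dy=+5->D; (1,3):dx=+2,dy=+13->C; (1,4):dx=+5,dy=+6->C; (1,5):dx=-2,dy=+3->D
  (1,6):dx=+3,dy=+8->C; (1,7):dx=-4,dy=+15->D; (1,8):dx=-5,dy=+10->D; (2,3):dx=+5,dy=+8->C
  (2,4):dx=+8,dy=+1->C; (2,5):dx=+1,dy=-2->D; (2,6):dx=+6,dy=+3->C; (2,7):dx=-1,dy=+10->D
  (2,8):dx=-2,dy=+5->D; (3,4):dx=+3,dy=-7->D; (3,5):dx=-4,dy=-10->C; (3,6):dx=+1,dy=-5->D
  (3,7):dx=-6,dy=+2->D; (3,8):dx=-7,dy=-3->C; (4,5):dx=-7,dy=-3->C; (4,6):dx=-2,dy=+2->D
  (4,7):dx=-9,dy=+9->D; (4,8):dx=-10,dy=+4->D; (5,6):dx=+5,dy=+5->C; (5,7):dx=-2,dy=+12->D
  (5,8):dx=-3,dy=+7->D; (6,7):dx=-7,dy=+7->D; (6,8):dx=-8,dy=+2->D; (7,8):dx=-1,dy=-5->C
Step 2: C = 11, D = 17, total pairs = 28.
Step 3: tau = (C - D)/(n(n-1)/2) = (11 - 17)/28 = -0.214286.
Step 4: Exact two-sided p-value (enumerate n! = 40320 permutations of y under H0): p = 0.548413.
Step 5: alpha = 0.1. fail to reject H0.

tau_b = -0.2143 (C=11, D=17), p = 0.548413, fail to reject H0.


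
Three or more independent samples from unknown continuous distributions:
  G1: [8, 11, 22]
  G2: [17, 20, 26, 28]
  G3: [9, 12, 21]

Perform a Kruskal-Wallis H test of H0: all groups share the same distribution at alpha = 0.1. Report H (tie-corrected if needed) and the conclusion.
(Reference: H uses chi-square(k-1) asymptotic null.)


Step 1: Combine all N = 10 observations and assign midranks.
sorted (value, group, rank): (8,G1,1), (9,G3,2), (11,G1,3), (12,G3,4), (17,G2,5), (20,G2,6), (21,G3,7), (22,G1,8), (26,G2,9), (28,G2,10)
Step 2: Sum ranks within each group.
R_1 = 12 (n_1 = 3)
R_2 = 30 (n_2 = 4)
R_3 = 13 (n_3 = 3)
Step 3: H = 12/(N(N+1)) * sum(R_i^2/n_i) - 3(N+1)
     = 12/(10*11) * (12^2/3 + 30^2/4 + 13^2/3) - 3*11
     = 0.109091 * 329.333 - 33
     = 2.927273.
Step 4: No ties, so H is used without correction.
Step 5: Under H0, H ~ chi^2(2); p-value = 0.231393.
Step 6: alpha = 0.1. fail to reject H0.

H = 2.9273, df = 2, p = 0.231393, fail to reject H0.


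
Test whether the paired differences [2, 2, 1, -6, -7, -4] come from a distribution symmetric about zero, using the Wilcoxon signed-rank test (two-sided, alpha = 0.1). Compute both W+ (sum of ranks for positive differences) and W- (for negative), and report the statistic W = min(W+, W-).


Step 1: Drop any zero differences (none here) and take |d_i|.
|d| = [2, 2, 1, 6, 7, 4]
Step 2: Midrank |d_i| (ties get averaged ranks).
ranks: |2|->2.5, |2|->2.5, |1|->1, |6|->5, |7|->6, |4|->4
Step 3: Attach original signs; sum ranks with positive sign and with negative sign.
W+ = 2.5 + 2.5 + 1 = 6
W- = 5 + 6 + 4 = 15
(Check: W+ + W- = 21 should equal n(n+1)/2 = 21.)
Step 4: Test statistic W = min(W+, W-) = 6.
Step 5: Ties in |d|, so use the tie-corrected normal approximation.
        E[W] = n(n+1)/4 = 6*7/4 = 10.5.
        Tie groups: |d|=2 (t=2); sum(t^3 - t) = 6.
        Var[W] = n(n+1)(2n+1)/24 - sum(t^3-t)/48 = 546/24 - 6/48 = 22.625.
        z = (W - E[W]) / sqrt(Var[W]) = (6 - 10.5) / 4.7566 = -0.9461.
        Two-sided p = 2*Phi(z) = 0.344118.
Step 6: alpha = 0.1. fail to reject H0.

W+ = 6, W- = 15, W = min = 6, p = 0.344118, fail to reject H0.


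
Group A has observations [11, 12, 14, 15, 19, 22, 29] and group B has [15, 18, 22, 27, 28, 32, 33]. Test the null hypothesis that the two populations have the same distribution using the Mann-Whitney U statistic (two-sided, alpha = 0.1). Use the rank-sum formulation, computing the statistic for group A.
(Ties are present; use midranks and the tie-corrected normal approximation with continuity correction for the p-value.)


Step 1: Combine and sort all 14 observations; assign midranks.
sorted (value, group): (11,X), (12,X), (14,X), (15,X), (15,Y), (18,Y), (19,X), (22,X), (22,Y), (27,Y), (28,Y), (29,X), (32,Y), (33,Y)
ranks: 11->1, 12->2, 14->3, 15->4.5, 15->4.5, 18->6, 19->7, 22->8.5, 22->8.5, 27->10, 28->11, 29->12, 32->13, 33->14
Step 2: Rank sum for X: R1 = 1 + 2 + 3 + 4.5 + 7 + 8.5 + 12 = 38.
Step 3: U_X = R1 - n1(n1+1)/2 = 38 - 7*8/2 = 38 - 28 = 10.
       U_Y = n1*n2 - U_X = 49 - 10 = 39.
Step 4: Ties are present, so use the tie-corrected normal approximation (with continuity correction) for the p-value.
Step 5: p-value = 0.073005; compare to alpha = 0.1. reject H0.

U_X = 10, p = 0.073005, reject H0 at alpha = 0.1.


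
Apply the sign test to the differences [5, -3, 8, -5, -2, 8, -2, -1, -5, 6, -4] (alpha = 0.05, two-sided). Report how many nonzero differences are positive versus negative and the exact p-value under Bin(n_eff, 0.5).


Step 1: Discard zero differences. Original n = 11; n_eff = number of nonzero differences = 11.
Nonzero differences (with sign): +5, -3, +8, -5, -2, +8, -2, -1, -5, +6, -4
Step 2: Count signs: positive = 4, negative = 7.
Step 3: Under H0: P(positive) = 0.5, so the number of positives S ~ Bin(11, 0.5).
Step 4: Two-sided exact p-value = sum of Bin(11,0.5) probabilities at or below the observed probability = 0.548828.
Step 5: alpha = 0.05. fail to reject H0.

n_eff = 11, pos = 4, neg = 7, p = 0.548828, fail to reject H0.


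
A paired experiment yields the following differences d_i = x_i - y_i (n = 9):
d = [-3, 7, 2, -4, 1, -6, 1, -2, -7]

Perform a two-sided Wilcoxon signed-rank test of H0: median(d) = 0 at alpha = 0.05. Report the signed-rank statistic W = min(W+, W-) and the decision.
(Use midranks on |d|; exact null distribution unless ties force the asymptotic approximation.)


Step 1: Drop any zero differences (none here) and take |d_i|.
|d| = [3, 7, 2, 4, 1, 6, 1, 2, 7]
Step 2: Midrank |d_i| (ties get averaged ranks).
ranks: |3|->5, |7|->8.5, |2|->3.5, |4|->6, |1|->1.5, |6|->7, |1|->1.5, |2|->3.5, |7|->8.5
Step 3: Attach original signs; sum ranks with positive sign and with negative sign.
W+ = 8.5 + 3.5 + 1.5 + 1.5 = 15
W- = 5 + 6 + 7 + 3.5 + 8.5 = 30
(Check: W+ + W- = 45 should equal n(n+1)/2 = 45.)
Step 4: Test statistic W = min(W+, W-) = 15.
Step 5: Ties in |d|, so use the tie-corrected normal approximation.
        E[W] = n(n+1)/4 = 9*10/4 = 22.5.
        Tie groups: |d|=1 (t=2), |d|=2 (t=2), |d|=7 (t=2); sum(t^3 - t) = 18.
        Var[W] = n(n+1)(2n+1)/24 - sum(t^3-t)/48 = 1710/24 - 18/48 = 70.875.
        z = (W - E[W]) / sqrt(Var[W]) = (15 - 22.5) / 8.4187 = -0.8909.
        Two-sided p = 2*Phi(z) = 0.372998.
Step 6: alpha = 0.05. fail to reject H0.

W+ = 15, W- = 30, W = min = 15, p = 0.372998, fail to reject H0.


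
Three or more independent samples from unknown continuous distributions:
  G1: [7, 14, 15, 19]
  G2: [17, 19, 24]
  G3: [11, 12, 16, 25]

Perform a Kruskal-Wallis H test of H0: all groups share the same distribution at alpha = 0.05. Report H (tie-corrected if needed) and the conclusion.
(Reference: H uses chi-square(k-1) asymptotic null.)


Step 1: Combine all N = 11 observations and assign midranks.
sorted (value, group, rank): (7,G1,1), (11,G3,2), (12,G3,3), (14,G1,4), (15,G1,5), (16,G3,6), (17,G2,7), (19,G1,8.5), (19,G2,8.5), (24,G2,10), (25,G3,11)
Step 2: Sum ranks within each group.
R_1 = 18.5 (n_1 = 4)
R_2 = 25.5 (n_2 = 3)
R_3 = 22 (n_3 = 4)
Step 3: H = 12/(N(N+1)) * sum(R_i^2/n_i) - 3(N+1)
     = 12/(11*12) * (18.5^2/4 + 25.5^2/3 + 22^2/4) - 3*12
     = 0.090909 * 423.312 - 36
     = 2.482955.
Step 4: Ties present; correction factor C = 1 - 6/(11^3 - 11) = 0.995455. Corrected H = 2.482955 / 0.995455 = 2.494292.
Step 5: Under H0, H ~ chi^2(2); p-value = 0.287324.
Step 6: alpha = 0.05. fail to reject H0.

H = 2.4943, df = 2, p = 0.287324, fail to reject H0.


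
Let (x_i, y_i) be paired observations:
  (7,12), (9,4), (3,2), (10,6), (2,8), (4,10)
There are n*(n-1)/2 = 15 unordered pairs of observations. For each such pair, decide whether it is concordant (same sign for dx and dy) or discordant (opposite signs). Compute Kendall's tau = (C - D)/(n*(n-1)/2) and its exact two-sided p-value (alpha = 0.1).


Step 1: Enumerate the 15 unordered pairs (i,j) with i<j and classify each by sign(x_j-x_i) * sign(y_j-y_i).
  (1,2):dx=+2,dy=-8->D; (1,3):dx=-4,dy=-10->C; (1,4):dx=+3,dy=-6->D; (1,5):dx=-5,dy=-4->C
  (1,6):dx=-3,dy=-2->C; (2,3):dx=-6,dy=-2->C; (2,4):dx=+1,dy=+2->C; (2,5):dx=-7,dy=+4->D
  (2,6):dx=-5,dy=+6->D; (3,4):dx=+7,dy=+4->C; (3,5):dx=-1,dy=+6->D; (3,6):dx=+1,dy=+8->C
  (4,5):dx=-8,dy=+2->D; (4,6):dx=-6,dy=+4->D; (5,6):dx=+2,dy=+2->C
Step 2: C = 8, D = 7, total pairs = 15.
Step 3: tau = (C - D)/(n(n-1)/2) = (8 - 7)/15 = 0.066667.
Step 4: Exact two-sided p-value (enumerate n! = 720 permutations of y under H0): p = 1.000000.
Step 5: alpha = 0.1. fail to reject H0.

tau_b = 0.0667 (C=8, D=7), p = 1.000000, fail to reject H0.


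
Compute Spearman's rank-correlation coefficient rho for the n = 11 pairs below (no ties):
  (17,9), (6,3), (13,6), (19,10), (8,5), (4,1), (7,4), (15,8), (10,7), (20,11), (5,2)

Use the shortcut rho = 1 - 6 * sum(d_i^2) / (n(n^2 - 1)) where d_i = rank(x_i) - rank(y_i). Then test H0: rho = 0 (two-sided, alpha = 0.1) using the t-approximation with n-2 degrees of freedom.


Step 1: Rank x and y separately (midranks; no ties here).
rank(x): 17->9, 6->3, 13->7, 19->10, 8->5, 4->1, 7->4, 15->8, 10->6, 20->11, 5->2
rank(y): 9->9, 3->3, 6->6, 10->10, 5->5, 1->1, 4->4, 8->8, 7->7, 11->11, 2->2
Step 2: d_i = R_x(i) - R_y(i); compute d_i^2.
  (9-9)^2=0, (3-3)^2=0, (7-6)^2=1, (10-10)^2=0, (5-5)^2=0, (1-1)^2=0, (4-4)^2=0, (8-8)^2=0, (6-7)^2=1, (11-11)^2=0, (2-2)^2=0
sum(d^2) = 2.
Step 3: rho = 1 - 6*2 / (11*(11^2 - 1)) = 1 - 12/1320 = 0.990909.
Step 4: Under H0, t = rho * sqrt((n-2)/(1-rho^2)) = 22.0966 ~ t(9).
Step 5: Two-sided p-value from the t-distribution with 9 df = 0.000000.
Step 6: alpha = 0.1. reject H0.

rho = 0.9909, p = 0.000000, reject H0 at alpha = 0.1.


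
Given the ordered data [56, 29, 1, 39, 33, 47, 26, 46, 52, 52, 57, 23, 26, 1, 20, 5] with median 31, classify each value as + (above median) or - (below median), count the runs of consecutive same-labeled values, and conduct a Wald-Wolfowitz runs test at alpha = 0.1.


Step 1: Compute median = 31; label A = above, B = below.
Labels in order: ABBAAABAAAABBBBB  (n_A = 8, n_B = 8)
Step 2: Count runs R = 6.
Step 3: Under H0 (random ordering), E[R] = 2*n_A*n_B/(n_A+n_B) + 1 = 2*8*8/16 + 1 = 9.0000.
        Var[R] = 2*n_A*n_B*(2*n_A*n_B - n_A - n_B) / ((n_A+n_B)^2 * (n_A+n_B-1)) = 14336/3840 = 3.7333.
        SD[R] = 1.9322.
Step 4: Continuity-corrected z = (R + 0.5 - E[R]) / SD[R] = (6 + 0.5 - 9.0000) / 1.9322 = -1.2939.
Step 5: Two-sided p-value via normal approximation = 2*(1 - Phi(|z|)) = 0.195709.
Step 6: alpha = 0.1. fail to reject H0.

R = 6, z = -1.2939, p = 0.195709, fail to reject H0.


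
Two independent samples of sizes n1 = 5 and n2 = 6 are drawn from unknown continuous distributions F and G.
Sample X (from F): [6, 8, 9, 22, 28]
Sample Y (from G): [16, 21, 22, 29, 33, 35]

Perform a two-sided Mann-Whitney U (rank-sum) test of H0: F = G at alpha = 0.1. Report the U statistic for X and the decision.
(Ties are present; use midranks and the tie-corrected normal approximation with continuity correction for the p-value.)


Step 1: Combine and sort all 11 observations; assign midranks.
sorted (value, group): (6,X), (8,X), (9,X), (16,Y), (21,Y), (22,X), (22,Y), (28,X), (29,Y), (33,Y), (35,Y)
ranks: 6->1, 8->2, 9->3, 16->4, 21->5, 22->6.5, 22->6.5, 28->8, 29->9, 33->10, 35->11
Step 2: Rank sum for X: R1 = 1 + 2 + 3 + 6.5 + 8 = 20.5.
Step 3: U_X = R1 - n1(n1+1)/2 = 20.5 - 5*6/2 = 20.5 - 15 = 5.5.
       U_Y = n1*n2 - U_X = 30 - 5.5 = 24.5.
Step 4: Ties are present, so use the tie-corrected normal approximation (with continuity correction) for the p-value.
Step 5: p-value = 0.099576; compare to alpha = 0.1. reject H0.

U_X = 5.5, p = 0.099576, reject H0 at alpha = 0.1.


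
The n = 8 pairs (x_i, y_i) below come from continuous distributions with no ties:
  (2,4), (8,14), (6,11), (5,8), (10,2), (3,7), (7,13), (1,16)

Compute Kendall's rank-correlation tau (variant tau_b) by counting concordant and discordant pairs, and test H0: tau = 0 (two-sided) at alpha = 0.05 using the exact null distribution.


Step 1: Enumerate the 28 unordered pairs (i,j) with i<j and classify each by sign(x_j-x_i) * sign(y_j-y_i).
  (1,2):dx=+6,dy=+10->C; (1,3):dx=+4,dy=+7->C; (1,4):dx=+3,dy=+4->C; (1,5):dx=+8,dy=-2->D
  (1,6):dx=+1,dy=+3->C; (1,7):dx=+5,dy=+9->C; (1,8):dx=-1,dy=+12->D; (2,3):dx=-2,dy=-3->C
  (2,4):dx=-3,dy=-6->C; (2,5):dx=+2,dy=-12->D; (2,6):dx=-5,dy=-7->C; (2,7):dx=-1,dy=-1->C
  (2,8):dx=-7,dy=+2->D; (3,4):dx=-1,dy=-3->C; (3,5):dx=+4,dy=-9->D; (3,6):dx=-3,dy=-4->C
  (3,7):dx=+1,dy=+2->C; (3,8):dx=-5,dy=+5->D; (4,5):dx=+5,dy=-6->D; (4,6):dx=-2,dy=-1->C
  (4,7):dx=+2,dy=+5->C; (4,8):dx=-4,dy=+8->D; (5,6):dx=-7,dy=+5->D; (5,7):dx=-3,dy=+11->D
  (5,8):dx=-9,dy=+14->D; (6,7):dx=+4,dy=+6->C; (6,8):dx=-2,dy=+9->D; (7,8):dx=-6,dy=+3->D
Step 2: C = 15, D = 13, total pairs = 28.
Step 3: tau = (C - D)/(n(n-1)/2) = (15 - 13)/28 = 0.071429.
Step 4: Exact two-sided p-value (enumerate n! = 40320 permutations of y under H0): p = 0.904861.
Step 5: alpha = 0.05. fail to reject H0.

tau_b = 0.0714 (C=15, D=13), p = 0.904861, fail to reject H0.


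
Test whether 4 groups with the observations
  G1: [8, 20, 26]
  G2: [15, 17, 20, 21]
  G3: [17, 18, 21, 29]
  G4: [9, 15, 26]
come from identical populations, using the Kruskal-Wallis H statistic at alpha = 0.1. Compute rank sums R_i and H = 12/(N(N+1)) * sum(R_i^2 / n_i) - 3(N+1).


Step 1: Combine all N = 14 observations and assign midranks.
sorted (value, group, rank): (8,G1,1), (9,G4,2), (15,G2,3.5), (15,G4,3.5), (17,G2,5.5), (17,G3,5.5), (18,G3,7), (20,G1,8.5), (20,G2,8.5), (21,G2,10.5), (21,G3,10.5), (26,G1,12.5), (26,G4,12.5), (29,G3,14)
Step 2: Sum ranks within each group.
R_1 = 22 (n_1 = 3)
R_2 = 28 (n_2 = 4)
R_3 = 37 (n_3 = 4)
R_4 = 18 (n_4 = 3)
Step 3: H = 12/(N(N+1)) * sum(R_i^2/n_i) - 3(N+1)
     = 12/(14*15) * (22^2/3 + 28^2/4 + 37^2/4 + 18^2/3) - 3*15
     = 0.057143 * 807.583 - 45
     = 1.147619.
Step 4: Ties present; correction factor C = 1 - 30/(14^3 - 14) = 0.989011. Corrected H = 1.147619 / 0.989011 = 1.160370.
Step 5: Under H0, H ~ chi^2(3); p-value = 0.762524.
Step 6: alpha = 0.1. fail to reject H0.

H = 1.1604, df = 3, p = 0.762524, fail to reject H0.


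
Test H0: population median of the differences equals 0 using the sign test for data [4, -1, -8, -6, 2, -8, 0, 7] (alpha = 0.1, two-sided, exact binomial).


Step 1: Discard zero differences. Original n = 8; n_eff = number of nonzero differences = 7.
Nonzero differences (with sign): +4, -1, -8, -6, +2, -8, +7
Step 2: Count signs: positive = 3, negative = 4.
Step 3: Under H0: P(positive) = 0.5, so the number of positives S ~ Bin(7, 0.5).
Step 4: Two-sided exact p-value = sum of Bin(7,0.5) probabilities at or below the observed probability = 1.000000.
Step 5: alpha = 0.1. fail to reject H0.

n_eff = 7, pos = 3, neg = 4, p = 1.000000, fail to reject H0.


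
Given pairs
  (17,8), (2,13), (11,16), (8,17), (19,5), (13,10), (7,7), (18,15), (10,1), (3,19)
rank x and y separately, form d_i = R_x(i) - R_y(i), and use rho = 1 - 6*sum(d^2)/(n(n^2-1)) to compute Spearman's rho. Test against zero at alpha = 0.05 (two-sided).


Step 1: Rank x and y separately (midranks; no ties here).
rank(x): 17->8, 2->1, 11->6, 8->4, 19->10, 13->7, 7->3, 18->9, 10->5, 3->2
rank(y): 8->4, 13->6, 16->8, 17->9, 5->2, 10->5, 7->3, 15->7, 1->1, 19->10
Step 2: d_i = R_x(i) - R_y(i); compute d_i^2.
  (8-4)^2=16, (1-6)^2=25, (6-8)^2=4, (4-9)^2=25, (10-2)^2=64, (7-5)^2=4, (3-3)^2=0, (9-7)^2=4, (5-1)^2=16, (2-10)^2=64
sum(d^2) = 222.
Step 3: rho = 1 - 6*222 / (10*(10^2 - 1)) = 1 - 1332/990 = -0.345455.
Step 4: Under H0, t = rho * sqrt((n-2)/(1-rho^2)) = -1.0412 ~ t(8).
Step 5: Two-sided p-value from the t-distribution with 8 df = 0.328227.
Step 6: alpha = 0.05. fail to reject H0.

rho = -0.3455, p = 0.328227, fail to reject H0 at alpha = 0.05.


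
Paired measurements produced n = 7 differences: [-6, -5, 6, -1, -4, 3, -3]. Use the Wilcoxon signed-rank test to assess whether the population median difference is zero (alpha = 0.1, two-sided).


Step 1: Drop any zero differences (none here) and take |d_i|.
|d| = [6, 5, 6, 1, 4, 3, 3]
Step 2: Midrank |d_i| (ties get averaged ranks).
ranks: |6|->6.5, |5|->5, |6|->6.5, |1|->1, |4|->4, |3|->2.5, |3|->2.5
Step 3: Attach original signs; sum ranks with positive sign and with negative sign.
W+ = 6.5 + 2.5 = 9
W- = 6.5 + 5 + 1 + 4 + 2.5 = 19
(Check: W+ + W- = 28 should equal n(n+1)/2 = 28.)
Step 4: Test statistic W = min(W+, W-) = 9.
Step 5: Ties in |d|, so use the tie-corrected normal approximation.
        E[W] = n(n+1)/4 = 7*8/4 = 14.
        Tie groups: |d|=3 (t=2), |d|=6 (t=2); sum(t^3 - t) = 12.
        Var[W] = n(n+1)(2n+1)/24 - sum(t^3-t)/48 = 840/24 - 12/48 = 34.75.
        z = (W - E[W]) / sqrt(Var[W]) = (9 - 14) / 5.8949 = -0.8482.
        Two-sided p = 2*Phi(z) = 0.396333.
Step 6: alpha = 0.1. fail to reject H0.

W+ = 9, W- = 19, W = min = 9, p = 0.396333, fail to reject H0.


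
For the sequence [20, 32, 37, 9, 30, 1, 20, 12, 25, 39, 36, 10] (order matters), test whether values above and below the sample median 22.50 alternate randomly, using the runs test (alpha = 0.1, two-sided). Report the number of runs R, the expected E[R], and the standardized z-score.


Step 1: Compute median = 22.50; label A = above, B = below.
Labels in order: BAABABBBAAAB  (n_A = 6, n_B = 6)
Step 2: Count runs R = 7.
Step 3: Under H0 (random ordering), E[R] = 2*n_A*n_B/(n_A+n_B) + 1 = 2*6*6/12 + 1 = 7.0000.
        Var[R] = 2*n_A*n_B*(2*n_A*n_B - n_A - n_B) / ((n_A+n_B)^2 * (n_A+n_B-1)) = 4320/1584 = 2.7273.
        SD[R] = 1.6514.
Step 4: R = E[R], so z = 0 with no continuity correction.
Step 5: Two-sided p-value via normal approximation = 2*(1 - Phi(|z|)) = 1.000000.
Step 6: alpha = 0.1. fail to reject H0.

R = 7, z = 0.0000, p = 1.000000, fail to reject H0.


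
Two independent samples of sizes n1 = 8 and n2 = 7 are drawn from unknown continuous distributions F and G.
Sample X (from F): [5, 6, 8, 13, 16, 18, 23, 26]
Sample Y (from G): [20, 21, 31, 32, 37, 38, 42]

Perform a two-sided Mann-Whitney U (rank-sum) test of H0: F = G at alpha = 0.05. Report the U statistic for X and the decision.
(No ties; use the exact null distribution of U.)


Step 1: Combine and sort all 15 observations; assign midranks.
sorted (value, group): (5,X), (6,X), (8,X), (13,X), (16,X), (18,X), (20,Y), (21,Y), (23,X), (26,X), (31,Y), (32,Y), (37,Y), (38,Y), (42,Y)
ranks: 5->1, 6->2, 8->3, 13->4, 16->5, 18->6, 20->7, 21->8, 23->9, 26->10, 31->11, 32->12, 37->13, 38->14, 42->15
Step 2: Rank sum for X: R1 = 1 + 2 + 3 + 4 + 5 + 6 + 9 + 10 = 40.
Step 3: U_X = R1 - n1(n1+1)/2 = 40 - 8*9/2 = 40 - 36 = 4.
       U_Y = n1*n2 - U_X = 56 - 4 = 52.
Step 4: No ties, so the exact null distribution of U (based on enumerating the C(15,8) = 6435 equally likely rank assignments) gives the two-sided p-value.
Step 5: p-value = 0.003730; compare to alpha = 0.05. reject H0.

U_X = 4, p = 0.003730, reject H0 at alpha = 0.05.


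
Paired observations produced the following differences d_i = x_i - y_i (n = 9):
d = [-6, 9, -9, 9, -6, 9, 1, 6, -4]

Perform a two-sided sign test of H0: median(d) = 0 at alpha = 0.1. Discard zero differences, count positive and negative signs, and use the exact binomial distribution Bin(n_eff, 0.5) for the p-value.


Step 1: Discard zero differences. Original n = 9; n_eff = number of nonzero differences = 9.
Nonzero differences (with sign): -6, +9, -9, +9, -6, +9, +1, +6, -4
Step 2: Count signs: positive = 5, negative = 4.
Step 3: Under H0: P(positive) = 0.5, so the number of positives S ~ Bin(9, 0.5).
Step 4: Two-sided exact p-value = sum of Bin(9,0.5) probabilities at or below the observed probability = 1.000000.
Step 5: alpha = 0.1. fail to reject H0.

n_eff = 9, pos = 5, neg = 4, p = 1.000000, fail to reject H0.


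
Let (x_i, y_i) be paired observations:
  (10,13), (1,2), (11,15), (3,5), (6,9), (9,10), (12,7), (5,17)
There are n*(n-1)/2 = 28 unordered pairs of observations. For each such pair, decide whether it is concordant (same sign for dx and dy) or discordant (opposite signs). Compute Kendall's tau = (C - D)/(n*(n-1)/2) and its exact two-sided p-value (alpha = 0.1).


Step 1: Enumerate the 28 unordered pairs (i,j) with i<j and classify each by sign(x_j-x_i) * sign(y_j-y_i).
  (1,2):dx=-9,dy=-11->C; (1,3):dx=+1,dy=+2->C; (1,4):dx=-7,dy=-8->C; (1,5):dx=-4,dy=-4->C
  (1,6):dx=-1,dy=-3->C; (1,7):dx=+2,dy=-6->D; (1,8):dx=-5,dy=+4->D; (2,3):dx=+10,dy=+13->C
  (2,4):dx=+2,dy=+3->C; (2,5):dx=+5,dy=+7->C; (2,6):dx=+8,dy=+8->C; (2,7):dx=+11,dy=+5->C
  (2,8):dx=+4,dy=+15->C; (3,4):dx=-8,dy=-10->C; (3,5):dx=-5,dy=-6->C; (3,6):dx=-2,dy=-5->C
  (3,7):dx=+1,dy=-8->D; (3,8):dx=-6,dy=+2->D; (4,5):dx=+3,dy=+4->C; (4,6):dx=+6,dy=+5->C
  (4,7):dx=+9,dy=+2->C; (4,8):dx=+2,dy=+12->C; (5,6):dx=+3,dy=+1->C; (5,7):dx=+6,dy=-2->D
  (5,8):dx=-1,dy=+8->D; (6,7):dx=+3,dy=-3->D; (6,8):dx=-4,dy=+7->D; (7,8):dx=-7,dy=+10->D
Step 2: C = 19, D = 9, total pairs = 28.
Step 3: tau = (C - D)/(n(n-1)/2) = (19 - 9)/28 = 0.357143.
Step 4: Exact two-sided p-value (enumerate n! = 40320 permutations of y under H0): p = 0.275099.
Step 5: alpha = 0.1. fail to reject H0.

tau_b = 0.3571 (C=19, D=9), p = 0.275099, fail to reject H0.


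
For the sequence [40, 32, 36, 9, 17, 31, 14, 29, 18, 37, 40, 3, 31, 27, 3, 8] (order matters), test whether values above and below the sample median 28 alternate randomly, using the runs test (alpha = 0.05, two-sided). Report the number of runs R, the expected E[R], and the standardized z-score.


Step 1: Compute median = 28; label A = above, B = below.
Labels in order: AAABBABABAABABBB  (n_A = 8, n_B = 8)
Step 2: Count runs R = 10.
Step 3: Under H0 (random ordering), E[R] = 2*n_A*n_B/(n_A+n_B) + 1 = 2*8*8/16 + 1 = 9.0000.
        Var[R] = 2*n_A*n_B*(2*n_A*n_B - n_A - n_B) / ((n_A+n_B)^2 * (n_A+n_B-1)) = 14336/3840 = 3.7333.
        SD[R] = 1.9322.
Step 4: Continuity-corrected z = (R - 0.5 - E[R]) / SD[R] = (10 - 0.5 - 9.0000) / 1.9322 = 0.2588.
Step 5: Two-sided p-value via normal approximation = 2*(1 - Phi(|z|)) = 0.795809.
Step 6: alpha = 0.05. fail to reject H0.

R = 10, z = 0.2588, p = 0.795809, fail to reject H0.


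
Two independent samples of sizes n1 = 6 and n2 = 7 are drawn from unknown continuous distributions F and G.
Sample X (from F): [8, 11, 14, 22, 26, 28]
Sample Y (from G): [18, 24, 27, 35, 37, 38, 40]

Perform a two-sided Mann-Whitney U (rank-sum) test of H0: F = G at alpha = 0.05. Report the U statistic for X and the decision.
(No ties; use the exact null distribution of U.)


Step 1: Combine and sort all 13 observations; assign midranks.
sorted (value, group): (8,X), (11,X), (14,X), (18,Y), (22,X), (24,Y), (26,X), (27,Y), (28,X), (35,Y), (37,Y), (38,Y), (40,Y)
ranks: 8->1, 11->2, 14->3, 18->4, 22->5, 24->6, 26->7, 27->8, 28->9, 35->10, 37->11, 38->12, 40->13
Step 2: Rank sum for X: R1 = 1 + 2 + 3 + 5 + 7 + 9 = 27.
Step 3: U_X = R1 - n1(n1+1)/2 = 27 - 6*7/2 = 27 - 21 = 6.
       U_Y = n1*n2 - U_X = 42 - 6 = 36.
Step 4: No ties, so the exact null distribution of U (based on enumerating the C(13,6) = 1716 equally likely rank assignments) gives the two-sided p-value.
Step 5: p-value = 0.034965; compare to alpha = 0.05. reject H0.

U_X = 6, p = 0.034965, reject H0 at alpha = 0.05.


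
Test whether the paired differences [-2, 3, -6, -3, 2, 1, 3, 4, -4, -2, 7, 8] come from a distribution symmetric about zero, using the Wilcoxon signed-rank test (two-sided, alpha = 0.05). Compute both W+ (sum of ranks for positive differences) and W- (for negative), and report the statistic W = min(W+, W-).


Step 1: Drop any zero differences (none here) and take |d_i|.
|d| = [2, 3, 6, 3, 2, 1, 3, 4, 4, 2, 7, 8]
Step 2: Midrank |d_i| (ties get averaged ranks).
ranks: |2|->3, |3|->6, |6|->10, |3|->6, |2|->3, |1|->1, |3|->6, |4|->8.5, |4|->8.5, |2|->3, |7|->11, |8|->12
Step 3: Attach original signs; sum ranks with positive sign and with negative sign.
W+ = 6 + 3 + 1 + 6 + 8.5 + 11 + 12 = 47.5
W- = 3 + 10 + 6 + 8.5 + 3 = 30.5
(Check: W+ + W- = 78 should equal n(n+1)/2 = 78.)
Step 4: Test statistic W = min(W+, W-) = 30.5.
Step 5: Ties in |d|, so use the tie-corrected normal approximation.
        E[W] = n(n+1)/4 = 12*13/4 = 39.
        Tie groups: |d|=2 (t=3), |d|=3 (t=3), |d|=4 (t=2); sum(t^3 - t) = 54.
        Var[W] = n(n+1)(2n+1)/24 - sum(t^3-t)/48 = 3900/24 - 54/48 = 161.375.
        z = (W - E[W]) / sqrt(Var[W]) = (30.5 - 39) / 12.7033 = -0.6691.
        Two-sided p = 2*Phi(z) = 0.503422.
Step 6: alpha = 0.05. fail to reject H0.

W+ = 47.5, W- = 30.5, W = min = 30.5, p = 0.503422, fail to reject H0.


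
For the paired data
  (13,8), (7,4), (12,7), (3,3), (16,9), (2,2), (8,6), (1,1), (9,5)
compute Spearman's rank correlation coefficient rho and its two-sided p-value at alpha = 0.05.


Step 1: Rank x and y separately (midranks; no ties here).
rank(x): 13->8, 7->4, 12->7, 3->3, 16->9, 2->2, 8->5, 1->1, 9->6
rank(y): 8->8, 4->4, 7->7, 3->3, 9->9, 2->2, 6->6, 1->1, 5->5
Step 2: d_i = R_x(i) - R_y(i); compute d_i^2.
  (8-8)^2=0, (4-4)^2=0, (7-7)^2=0, (3-3)^2=0, (9-9)^2=0, (2-2)^2=0, (5-6)^2=1, (1-1)^2=0, (6-5)^2=1
sum(d^2) = 2.
Step 3: rho = 1 - 6*2 / (9*(9^2 - 1)) = 1 - 12/720 = 0.983333.
Step 4: Under H0, t = rho * sqrt((n-2)/(1-rho^2)) = 14.3096 ~ t(7).
Step 5: Two-sided p-value from the t-distribution with 7 df = 0.000002.
Step 6: alpha = 0.05. reject H0.

rho = 0.9833, p = 0.000002, reject H0 at alpha = 0.05.


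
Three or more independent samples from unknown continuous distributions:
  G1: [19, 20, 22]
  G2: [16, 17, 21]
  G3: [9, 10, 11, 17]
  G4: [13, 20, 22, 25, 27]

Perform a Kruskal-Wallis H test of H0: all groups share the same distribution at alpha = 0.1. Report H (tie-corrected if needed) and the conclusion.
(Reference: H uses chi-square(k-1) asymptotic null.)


Step 1: Combine all N = 15 observations and assign midranks.
sorted (value, group, rank): (9,G3,1), (10,G3,2), (11,G3,3), (13,G4,4), (16,G2,5), (17,G2,6.5), (17,G3,6.5), (19,G1,8), (20,G1,9.5), (20,G4,9.5), (21,G2,11), (22,G1,12.5), (22,G4,12.5), (25,G4,14), (27,G4,15)
Step 2: Sum ranks within each group.
R_1 = 30 (n_1 = 3)
R_2 = 22.5 (n_2 = 3)
R_3 = 12.5 (n_3 = 4)
R_4 = 55 (n_4 = 5)
Step 3: H = 12/(N(N+1)) * sum(R_i^2/n_i) - 3(N+1)
     = 12/(15*16) * (30^2/3 + 22.5^2/3 + 12.5^2/4 + 55^2/5) - 3*16
     = 0.050000 * 1112.81 - 48
     = 7.640625.
Step 4: Ties present; correction factor C = 1 - 18/(15^3 - 15) = 0.994643. Corrected H = 7.640625 / 0.994643 = 7.681777.
Step 5: Under H0, H ~ chi^2(3); p-value = 0.053067.
Step 6: alpha = 0.1. reject H0.

H = 7.6818, df = 3, p = 0.053067, reject H0.


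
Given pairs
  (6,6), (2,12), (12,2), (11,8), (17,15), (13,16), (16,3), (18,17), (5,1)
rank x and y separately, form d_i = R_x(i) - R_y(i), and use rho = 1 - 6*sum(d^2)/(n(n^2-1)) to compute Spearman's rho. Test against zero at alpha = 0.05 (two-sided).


Step 1: Rank x and y separately (midranks; no ties here).
rank(x): 6->3, 2->1, 12->5, 11->4, 17->8, 13->6, 16->7, 18->9, 5->2
rank(y): 6->4, 12->6, 2->2, 8->5, 15->7, 16->8, 3->3, 17->9, 1->1
Step 2: d_i = R_x(i) - R_y(i); compute d_i^2.
  (3-4)^2=1, (1-6)^2=25, (5-2)^2=9, (4-5)^2=1, (8-7)^2=1, (6-8)^2=4, (7-3)^2=16, (9-9)^2=0, (2-1)^2=1
sum(d^2) = 58.
Step 3: rho = 1 - 6*58 / (9*(9^2 - 1)) = 1 - 348/720 = 0.516667.
Step 4: Under H0, t = rho * sqrt((n-2)/(1-rho^2)) = 1.5966 ~ t(7).
Step 5: Two-sided p-value from the t-distribution with 7 df = 0.154390.
Step 6: alpha = 0.05. fail to reject H0.

rho = 0.5167, p = 0.154390, fail to reject H0 at alpha = 0.05.


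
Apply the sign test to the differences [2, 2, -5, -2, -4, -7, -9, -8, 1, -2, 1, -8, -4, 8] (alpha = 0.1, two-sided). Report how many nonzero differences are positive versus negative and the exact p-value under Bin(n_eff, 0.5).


Step 1: Discard zero differences. Original n = 14; n_eff = number of nonzero differences = 14.
Nonzero differences (with sign): +2, +2, -5, -2, -4, -7, -9, -8, +1, -2, +1, -8, -4, +8
Step 2: Count signs: positive = 5, negative = 9.
Step 3: Under H0: P(positive) = 0.5, so the number of positives S ~ Bin(14, 0.5).
Step 4: Two-sided exact p-value = sum of Bin(14,0.5) probabilities at or below the observed probability = 0.423950.
Step 5: alpha = 0.1. fail to reject H0.

n_eff = 14, pos = 5, neg = 9, p = 0.423950, fail to reject H0.


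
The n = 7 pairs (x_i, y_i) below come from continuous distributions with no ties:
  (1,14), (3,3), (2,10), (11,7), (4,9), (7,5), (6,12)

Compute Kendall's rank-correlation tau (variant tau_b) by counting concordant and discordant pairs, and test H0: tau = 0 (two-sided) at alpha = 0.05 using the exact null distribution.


Step 1: Enumerate the 21 unordered pairs (i,j) with i<j and classify each by sign(x_j-x_i) * sign(y_j-y_i).
  (1,2):dx=+2,dy=-11->D; (1,3):dx=+1,dy=-4->D; (1,4):dx=+10,dy=-7->D; (1,5):dx=+3,dy=-5->D
  (1,6):dx=+6,dy=-9->D; (1,7):dx=+5,dy=-2->D; (2,3):dx=-1,dy=+7->D; (2,4):dx=+8,dy=+4->C
  (2,5):dx=+1,dy=+6->C; (2,6):dx=+4,dy=+2->C; (2,7):dx=+3,dy=+9->C; (3,4):dx=+9,dy=-3->D
  (3,5):dx=+2,dy=-1->D; (3,6):dx=+5,dy=-5->D; (3,7):dx=+4,dy=+2->C; (4,5):dx=-7,dy=+2->D
  (4,6):dx=-4,dy=-2->C; (4,7):dx=-5,dy=+5->D; (5,6):dx=+3,dy=-4->D; (5,7):dx=+2,dy=+3->C
  (6,7):dx=-1,dy=+7->D
Step 2: C = 7, D = 14, total pairs = 21.
Step 3: tau = (C - D)/(n(n-1)/2) = (7 - 14)/21 = -0.333333.
Step 4: Exact two-sided p-value (enumerate n! = 5040 permutations of y under H0): p = 0.381349.
Step 5: alpha = 0.05. fail to reject H0.

tau_b = -0.3333 (C=7, D=14), p = 0.381349, fail to reject H0.


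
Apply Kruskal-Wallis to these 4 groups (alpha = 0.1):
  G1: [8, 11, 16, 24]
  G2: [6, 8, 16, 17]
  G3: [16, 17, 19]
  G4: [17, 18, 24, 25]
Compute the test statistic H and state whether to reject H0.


Step 1: Combine all N = 15 observations and assign midranks.
sorted (value, group, rank): (6,G2,1), (8,G1,2.5), (8,G2,2.5), (11,G1,4), (16,G1,6), (16,G2,6), (16,G3,6), (17,G2,9), (17,G3,9), (17,G4,9), (18,G4,11), (19,G3,12), (24,G1,13.5), (24,G4,13.5), (25,G4,15)
Step 2: Sum ranks within each group.
R_1 = 26 (n_1 = 4)
R_2 = 18.5 (n_2 = 4)
R_3 = 27 (n_3 = 3)
R_4 = 48.5 (n_4 = 4)
Step 3: H = 12/(N(N+1)) * sum(R_i^2/n_i) - 3(N+1)
     = 12/(15*16) * (26^2/4 + 18.5^2/4 + 27^2/3 + 48.5^2/4) - 3*16
     = 0.050000 * 1085.62 - 48
     = 6.281250.
Step 4: Ties present; correction factor C = 1 - 60/(15^3 - 15) = 0.982143. Corrected H = 6.281250 / 0.982143 = 6.395455.
Step 5: Under H0, H ~ chi^2(3); p-value = 0.093878.
Step 6: alpha = 0.1. reject H0.

H = 6.3955, df = 3, p = 0.093878, reject H0.


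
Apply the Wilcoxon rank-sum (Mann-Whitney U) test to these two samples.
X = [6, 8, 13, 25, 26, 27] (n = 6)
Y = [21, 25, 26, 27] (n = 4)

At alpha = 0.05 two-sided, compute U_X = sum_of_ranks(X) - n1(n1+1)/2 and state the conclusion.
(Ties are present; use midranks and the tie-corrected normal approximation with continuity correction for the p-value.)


Step 1: Combine and sort all 10 observations; assign midranks.
sorted (value, group): (6,X), (8,X), (13,X), (21,Y), (25,X), (25,Y), (26,X), (26,Y), (27,X), (27,Y)
ranks: 6->1, 8->2, 13->3, 21->4, 25->5.5, 25->5.5, 26->7.5, 26->7.5, 27->9.5, 27->9.5
Step 2: Rank sum for X: R1 = 1 + 2 + 3 + 5.5 + 7.5 + 9.5 = 28.5.
Step 3: U_X = R1 - n1(n1+1)/2 = 28.5 - 6*7/2 = 28.5 - 21 = 7.5.
       U_Y = n1*n2 - U_X = 24 - 7.5 = 16.5.
Step 4: Ties are present, so use the tie-corrected normal approximation (with continuity correction) for the p-value.
Step 5: p-value = 0.389424; compare to alpha = 0.05. fail to reject H0.

U_X = 7.5, p = 0.389424, fail to reject H0 at alpha = 0.05.
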